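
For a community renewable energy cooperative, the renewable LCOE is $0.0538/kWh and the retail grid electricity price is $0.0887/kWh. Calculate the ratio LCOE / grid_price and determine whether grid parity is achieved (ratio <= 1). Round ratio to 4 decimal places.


Compare LCOE to grid price:
  LCOE = $0.0538/kWh, Grid price = $0.0887/kWh
  Ratio = LCOE / grid_price = 0.0538 / 0.0887 = 0.6065
  Grid parity achieved (ratio <= 1)? yes

0.6065


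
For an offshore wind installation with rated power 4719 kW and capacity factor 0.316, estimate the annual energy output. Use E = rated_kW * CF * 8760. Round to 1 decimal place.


Annual energy = rated_kW * capacity_factor * hours_per_year
Given: P_rated = 4719 kW, CF = 0.316, hours = 8760
E = 4719 * 0.316 * 8760
E = 13062947.0 kWh

13062947.0


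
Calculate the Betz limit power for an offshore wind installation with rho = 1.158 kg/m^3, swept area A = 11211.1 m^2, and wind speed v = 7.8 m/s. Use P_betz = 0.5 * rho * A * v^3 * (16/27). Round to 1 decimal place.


The Betz coefficient Cp_max = 16/27 = 0.5926
v^3 = 7.8^3 = 474.552
P_betz = 0.5 * rho * A * v^3 * Cp_max
P_betz = 0.5 * 1.158 * 11211.1 * 474.552 * 0.5926
P_betz = 1825436.9 W

1825436.9


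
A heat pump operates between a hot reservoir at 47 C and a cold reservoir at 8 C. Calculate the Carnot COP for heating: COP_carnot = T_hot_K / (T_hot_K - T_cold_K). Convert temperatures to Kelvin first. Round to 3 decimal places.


Convert to Kelvin:
  T_hot = 47 + 273.15 = 320.15 K
  T_cold = 8 + 273.15 = 281.15 K
Apply Carnot COP formula:
  COP = T_hot_K / (T_hot_K - T_cold_K) = 320.15 / 39.0
  COP = 8.209

8.209


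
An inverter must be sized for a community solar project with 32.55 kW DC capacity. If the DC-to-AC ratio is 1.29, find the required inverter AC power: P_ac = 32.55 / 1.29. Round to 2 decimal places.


The inverter AC capacity is determined by the DC/AC ratio.
Given: P_dc = 32.55 kW, DC/AC ratio = 1.29
P_ac = P_dc / ratio = 32.55 / 1.29
P_ac = 25.23 kW

25.23


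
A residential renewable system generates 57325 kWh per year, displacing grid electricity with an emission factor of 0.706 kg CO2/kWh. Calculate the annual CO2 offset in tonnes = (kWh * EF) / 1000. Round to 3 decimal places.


CO2 offset in kg = generation * emission_factor
CO2 offset = 57325 * 0.706 = 40471.45 kg
Convert to tonnes:
  CO2 offset = 40471.45 / 1000 = 40.471 tonnes

40.471


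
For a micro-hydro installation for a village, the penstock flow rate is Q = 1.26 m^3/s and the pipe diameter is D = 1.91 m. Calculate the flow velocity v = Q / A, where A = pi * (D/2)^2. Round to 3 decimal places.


Compute pipe cross-sectional area:
  A = pi * (D/2)^2 = pi * (1.91/2)^2 = 2.8652 m^2
Calculate velocity:
  v = Q / A = 1.26 / 2.8652
  v = 0.440 m/s

0.440


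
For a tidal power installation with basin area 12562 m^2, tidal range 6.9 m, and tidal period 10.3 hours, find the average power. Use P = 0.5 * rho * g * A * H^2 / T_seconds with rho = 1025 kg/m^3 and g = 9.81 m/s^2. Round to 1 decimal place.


Convert period to seconds: T = 10.3 * 3600 = 37080.0 s
H^2 = 6.9^2 = 47.61
P = 0.5 * rho * g * A * H^2 / T
P = 0.5 * 1025 * 9.81 * 12562 * 47.61 / 37080.0
P = 81092.4 W

81092.4


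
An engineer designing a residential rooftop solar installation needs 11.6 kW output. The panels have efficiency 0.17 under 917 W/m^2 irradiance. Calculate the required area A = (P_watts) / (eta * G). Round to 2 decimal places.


Convert target power to watts: P = 11.6 * 1000 = 11600.0 W
Compute denominator: eta * G = 0.17 * 917 = 155.89
Required area A = P / (eta * G) = 11600.0 / 155.89
A = 74.41 m^2

74.41


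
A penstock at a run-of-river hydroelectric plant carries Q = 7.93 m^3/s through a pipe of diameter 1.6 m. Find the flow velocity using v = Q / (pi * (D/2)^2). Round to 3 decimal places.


Compute pipe cross-sectional area:
  A = pi * (D/2)^2 = pi * (1.6/2)^2 = 2.0106 m^2
Calculate velocity:
  v = Q / A = 7.93 / 2.0106
  v = 3.944 m/s

3.944


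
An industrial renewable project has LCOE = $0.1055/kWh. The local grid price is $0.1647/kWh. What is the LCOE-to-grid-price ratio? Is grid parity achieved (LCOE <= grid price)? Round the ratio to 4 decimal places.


Compare LCOE to grid price:
  LCOE = $0.1055/kWh, Grid price = $0.1647/kWh
  Ratio = LCOE / grid_price = 0.1055 / 0.1647 = 0.6406
  Grid parity achieved (ratio <= 1)? yes

0.6406


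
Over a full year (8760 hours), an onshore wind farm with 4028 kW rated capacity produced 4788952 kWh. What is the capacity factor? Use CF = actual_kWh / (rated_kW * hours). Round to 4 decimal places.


Capacity factor = actual output / maximum possible output
Maximum possible = rated * hours = 4028 * 8760 = 35285280 kWh
CF = 4788952 / 35285280
CF = 0.1357

0.1357


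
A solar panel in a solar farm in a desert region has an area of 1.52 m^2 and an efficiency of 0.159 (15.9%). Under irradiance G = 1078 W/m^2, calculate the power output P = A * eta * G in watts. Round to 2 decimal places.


Use the solar power formula P = A * eta * G.
Given: A = 1.52 m^2, eta = 0.159, G = 1078 W/m^2
P = 1.52 * 0.159 * 1078
P = 260.53 W

260.53


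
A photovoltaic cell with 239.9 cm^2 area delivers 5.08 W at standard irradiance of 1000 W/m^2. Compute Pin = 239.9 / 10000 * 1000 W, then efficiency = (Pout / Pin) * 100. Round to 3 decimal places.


First compute the input power:
  Pin = area_cm2 / 10000 * G = 239.9 / 10000 * 1000 = 23.99 W
Then compute efficiency:
  Efficiency = (Pout / Pin) * 100 = (5.08 / 23.99) * 100
  Efficiency = 21.175%

21.175


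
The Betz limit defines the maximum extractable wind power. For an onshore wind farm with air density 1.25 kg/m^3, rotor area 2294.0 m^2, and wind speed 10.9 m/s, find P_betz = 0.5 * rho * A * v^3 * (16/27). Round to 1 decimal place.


The Betz coefficient Cp_max = 16/27 = 0.5926
v^3 = 10.9^3 = 1295.029
P_betz = 0.5 * rho * A * v^3 * Cp_max
P_betz = 0.5 * 1.25 * 2294.0 * 1295.029 * 0.5926
P_betz = 1100295.0 W

1100295.0


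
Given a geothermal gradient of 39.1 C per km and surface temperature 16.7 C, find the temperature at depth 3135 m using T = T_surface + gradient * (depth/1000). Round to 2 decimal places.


Convert depth to km: 3135 / 1000 = 3.135 km
Temperature increase = gradient * depth_km = 39.1 * 3.135 = 122.58 C
Temperature at depth = T_surface + delta_T = 16.7 + 122.58
T = 139.28 C

139.28


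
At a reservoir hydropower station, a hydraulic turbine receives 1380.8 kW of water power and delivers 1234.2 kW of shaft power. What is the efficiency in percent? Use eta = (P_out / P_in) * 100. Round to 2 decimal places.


Turbine efficiency = (output power / input power) * 100
eta = (1234.2 / 1380.8) * 100
eta = 89.38%

89.38


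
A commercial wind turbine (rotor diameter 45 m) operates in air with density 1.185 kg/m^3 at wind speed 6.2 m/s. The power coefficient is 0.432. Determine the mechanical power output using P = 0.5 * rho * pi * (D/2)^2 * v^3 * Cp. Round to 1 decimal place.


Step 1 -- Compute swept area:
  A = pi * (D/2)^2 = pi * (45/2)^2 = 1590.43 m^2
Step 2 -- Apply wind power equation:
  P = 0.5 * rho * A * v^3 * Cp
  v^3 = 6.2^3 = 238.328
  P = 0.5 * 1.185 * 1590.43 * 238.328 * 0.432
  P = 97020.2 W

97020.2


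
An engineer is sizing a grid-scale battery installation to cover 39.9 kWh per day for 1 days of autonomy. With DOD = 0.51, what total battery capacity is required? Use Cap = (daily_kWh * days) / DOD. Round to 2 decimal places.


Total energy needed = daily * days = 39.9 * 1 = 39.9 kWh
Account for depth of discharge:
  Cap = total_energy / DOD = 39.9 / 0.51
  Cap = 78.24 kWh

78.24


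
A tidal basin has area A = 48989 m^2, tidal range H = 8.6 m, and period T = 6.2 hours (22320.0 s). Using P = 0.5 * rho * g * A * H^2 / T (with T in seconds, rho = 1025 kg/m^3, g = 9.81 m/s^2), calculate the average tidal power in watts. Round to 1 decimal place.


Convert period to seconds: T = 6.2 * 3600 = 22320.0 s
H^2 = 8.6^2 = 73.96
P = 0.5 * rho * g * A * H^2 / T
P = 0.5 * 1025 * 9.81 * 48989 * 73.96 / 22320.0
P = 816139.1 W

816139.1


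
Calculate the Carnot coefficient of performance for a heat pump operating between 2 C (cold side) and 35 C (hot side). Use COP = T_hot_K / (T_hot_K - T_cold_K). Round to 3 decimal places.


Convert to Kelvin:
  T_hot = 35 + 273.15 = 308.15 K
  T_cold = 2 + 273.15 = 275.15 K
Apply Carnot COP formula:
  COP = T_hot_K / (T_hot_K - T_cold_K) = 308.15 / 33.0
  COP = 9.338

9.338


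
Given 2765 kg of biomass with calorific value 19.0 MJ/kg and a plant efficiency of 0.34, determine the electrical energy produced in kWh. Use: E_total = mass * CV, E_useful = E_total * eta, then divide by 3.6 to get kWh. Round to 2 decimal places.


Total energy = mass * CV = 2765 * 19.0 = 52535.0 MJ
Useful energy = total * eta = 52535.0 * 0.34 = 17861.9 MJ
Convert to kWh: 17861.9 / 3.6
Useful energy = 4961.64 kWh

4961.64


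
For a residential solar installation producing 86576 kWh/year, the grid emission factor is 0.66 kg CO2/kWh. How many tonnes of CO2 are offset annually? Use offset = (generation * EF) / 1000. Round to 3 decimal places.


CO2 offset in kg = generation * emission_factor
CO2 offset = 86576 * 0.66 = 57140.16 kg
Convert to tonnes:
  CO2 offset = 57140.16 / 1000 = 57.140 tonnes

57.140


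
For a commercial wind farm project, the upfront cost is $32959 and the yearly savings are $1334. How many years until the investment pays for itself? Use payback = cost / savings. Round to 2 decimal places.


Simple payback period = initial cost / annual savings
Payback = 32959 / 1334
Payback = 24.71 years

24.71


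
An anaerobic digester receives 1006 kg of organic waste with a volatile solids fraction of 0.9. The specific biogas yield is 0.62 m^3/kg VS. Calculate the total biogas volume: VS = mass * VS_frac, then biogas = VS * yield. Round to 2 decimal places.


Compute volatile solids:
  VS = mass * VS_fraction = 1006 * 0.9 = 905.4 kg
Calculate biogas volume:
  Biogas = VS * specific_yield = 905.4 * 0.62
  Biogas = 561.35 m^3

561.35


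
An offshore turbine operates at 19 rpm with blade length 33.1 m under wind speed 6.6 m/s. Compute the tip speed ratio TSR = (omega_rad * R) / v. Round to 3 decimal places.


Convert rotational speed to rad/s:
  omega = 19 * 2 * pi / 60 = 1.9897 rad/s
Compute tip speed:
  v_tip = omega * R = 1.9897 * 33.1 = 65.858 m/s
Tip speed ratio:
  TSR = v_tip / v_wind = 65.858 / 6.6 = 9.979

9.979


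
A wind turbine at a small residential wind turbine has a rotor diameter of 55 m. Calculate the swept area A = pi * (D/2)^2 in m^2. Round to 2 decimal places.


Compute the rotor radius:
  r = D / 2 = 55 / 2 = 27.5 m
Calculate swept area:
  A = pi * r^2 = pi * 27.5^2
  A = 2375.83 m^2

2375.83


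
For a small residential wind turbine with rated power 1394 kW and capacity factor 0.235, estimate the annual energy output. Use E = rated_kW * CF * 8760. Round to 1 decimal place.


Annual energy = rated_kW * capacity_factor * hours_per_year
Given: P_rated = 1394 kW, CF = 0.235, hours = 8760
E = 1394 * 0.235 * 8760
E = 2869688.4 kWh

2869688.4


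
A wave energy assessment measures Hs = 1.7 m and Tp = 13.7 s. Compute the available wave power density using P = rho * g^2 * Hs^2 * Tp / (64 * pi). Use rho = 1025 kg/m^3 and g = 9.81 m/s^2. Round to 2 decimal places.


Apply wave power formula:
  g^2 = 9.81^2 = 96.2361
  Hs^2 = 1.7^2 = 2.89
  Numerator = rho * g^2 * Hs^2 * Tp = 1025 * 96.2361 * 2.89 * 13.7 = 3905532.8
  Denominator = 64 * pi = 201.0619
  P = 3905532.8 / 201.0619 = 19424.53 W/m

19424.53


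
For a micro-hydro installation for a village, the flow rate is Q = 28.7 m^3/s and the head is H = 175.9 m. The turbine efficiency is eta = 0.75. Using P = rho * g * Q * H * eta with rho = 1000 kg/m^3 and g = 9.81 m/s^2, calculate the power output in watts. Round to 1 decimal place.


Apply the hydropower formula P = rho * g * Q * H * eta
rho * g = 1000 * 9.81 = 9810.0
P = 9810.0 * 28.7 * 175.9 * 0.75
P = 37143088.0 W

37143088.0


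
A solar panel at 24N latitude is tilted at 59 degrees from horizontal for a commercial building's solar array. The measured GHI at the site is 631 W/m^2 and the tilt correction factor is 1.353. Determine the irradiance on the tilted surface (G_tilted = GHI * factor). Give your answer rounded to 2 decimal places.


Identify the given values:
  GHI = 631 W/m^2, tilt correction factor = 1.353
Apply the formula G_tilted = GHI * factor:
  G_tilted = 631 * 1.353
  G_tilted = 853.74 W/m^2

853.74


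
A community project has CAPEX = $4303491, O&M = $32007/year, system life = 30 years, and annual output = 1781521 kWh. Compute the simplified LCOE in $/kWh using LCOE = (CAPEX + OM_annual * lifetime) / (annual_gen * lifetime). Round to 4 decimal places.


Total cost = CAPEX + OM * lifetime = 4303491 + 32007 * 30 = 4303491 + 960210 = 5263701
Total generation = annual * lifetime = 1781521 * 30 = 53445630 kWh
LCOE = 5263701 / 53445630
LCOE = 0.0985 $/kWh

0.0985


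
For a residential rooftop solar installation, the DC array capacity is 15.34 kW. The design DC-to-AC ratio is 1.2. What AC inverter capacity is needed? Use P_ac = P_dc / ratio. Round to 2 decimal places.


The inverter AC capacity is determined by the DC/AC ratio.
Given: P_dc = 15.34 kW, DC/AC ratio = 1.2
P_ac = P_dc / ratio = 15.34 / 1.2
P_ac = 12.78 kW

12.78


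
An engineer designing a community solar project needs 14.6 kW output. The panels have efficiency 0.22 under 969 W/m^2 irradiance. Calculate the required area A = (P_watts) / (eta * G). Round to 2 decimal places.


Convert target power to watts: P = 14.6 * 1000 = 14600.0 W
Compute denominator: eta * G = 0.22 * 969 = 213.18
Required area A = P / (eta * G) = 14600.0 / 213.18
A = 68.49 m^2

68.49


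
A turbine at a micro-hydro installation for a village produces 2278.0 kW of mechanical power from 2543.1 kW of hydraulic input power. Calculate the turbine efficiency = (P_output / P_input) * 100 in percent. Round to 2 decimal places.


Turbine efficiency = (output power / input power) * 100
eta = (2278.0 / 2543.1) * 100
eta = 89.58%

89.58


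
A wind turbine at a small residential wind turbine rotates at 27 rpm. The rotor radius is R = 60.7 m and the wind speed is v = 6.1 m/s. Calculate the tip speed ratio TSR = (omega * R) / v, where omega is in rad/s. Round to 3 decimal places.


Convert rotational speed to rad/s:
  omega = 27 * 2 * pi / 60 = 2.8274 rad/s
Compute tip speed:
  v_tip = omega * R = 2.8274 * 60.7 = 171.625 m/s
Tip speed ratio:
  TSR = v_tip / v_wind = 171.625 / 6.1 = 28.135

28.135


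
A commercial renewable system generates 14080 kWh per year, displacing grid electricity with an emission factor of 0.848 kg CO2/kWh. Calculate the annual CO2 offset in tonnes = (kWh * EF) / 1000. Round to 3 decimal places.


CO2 offset in kg = generation * emission_factor
CO2 offset = 14080 * 0.848 = 11939.84 kg
Convert to tonnes:
  CO2 offset = 11939.84 / 1000 = 11.940 tonnes

11.940


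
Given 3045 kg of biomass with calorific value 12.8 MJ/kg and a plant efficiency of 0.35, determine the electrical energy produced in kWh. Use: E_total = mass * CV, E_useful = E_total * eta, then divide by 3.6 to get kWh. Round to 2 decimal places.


Total energy = mass * CV = 3045 * 12.8 = 38976.0 MJ
Useful energy = total * eta = 38976.0 * 0.35 = 13641.6 MJ
Convert to kWh: 13641.6 / 3.6
Useful energy = 3789.33 kWh

3789.33


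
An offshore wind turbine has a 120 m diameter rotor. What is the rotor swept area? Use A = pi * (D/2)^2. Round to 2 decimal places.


Compute the rotor radius:
  r = D / 2 = 120 / 2 = 60.0 m
Calculate swept area:
  A = pi * r^2 = pi * 60.0^2
  A = 11309.73 m^2

11309.73


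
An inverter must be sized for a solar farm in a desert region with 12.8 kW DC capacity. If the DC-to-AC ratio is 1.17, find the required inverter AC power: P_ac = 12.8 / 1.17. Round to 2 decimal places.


The inverter AC capacity is determined by the DC/AC ratio.
Given: P_dc = 12.8 kW, DC/AC ratio = 1.17
P_ac = P_dc / ratio = 12.8 / 1.17
P_ac = 10.94 kW

10.94


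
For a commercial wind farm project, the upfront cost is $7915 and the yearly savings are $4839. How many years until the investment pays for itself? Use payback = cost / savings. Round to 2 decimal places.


Simple payback period = initial cost / annual savings
Payback = 7915 / 4839
Payback = 1.64 years

1.64


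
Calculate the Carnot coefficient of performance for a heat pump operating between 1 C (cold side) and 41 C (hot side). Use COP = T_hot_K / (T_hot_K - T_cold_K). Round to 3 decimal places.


Convert to Kelvin:
  T_hot = 41 + 273.15 = 314.15 K
  T_cold = 1 + 273.15 = 274.15 K
Apply Carnot COP formula:
  COP = T_hot_K / (T_hot_K - T_cold_K) = 314.15 / 40.0
  COP = 7.854

7.854


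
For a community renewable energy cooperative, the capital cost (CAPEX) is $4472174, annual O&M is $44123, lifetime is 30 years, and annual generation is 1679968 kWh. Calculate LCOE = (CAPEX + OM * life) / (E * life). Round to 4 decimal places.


Total cost = CAPEX + OM * lifetime = 4472174 + 44123 * 30 = 4472174 + 1323690 = 5795864
Total generation = annual * lifetime = 1679968 * 30 = 50399040 kWh
LCOE = 5795864 / 50399040
LCOE = 0.1150 $/kWh

0.1150


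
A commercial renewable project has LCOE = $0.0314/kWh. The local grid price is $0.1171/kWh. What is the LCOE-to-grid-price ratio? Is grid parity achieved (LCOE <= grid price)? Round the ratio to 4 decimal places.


Compare LCOE to grid price:
  LCOE = $0.0314/kWh, Grid price = $0.1171/kWh
  Ratio = LCOE / grid_price = 0.0314 / 0.1171 = 0.2681
  Grid parity achieved (ratio <= 1)? yes

0.2681


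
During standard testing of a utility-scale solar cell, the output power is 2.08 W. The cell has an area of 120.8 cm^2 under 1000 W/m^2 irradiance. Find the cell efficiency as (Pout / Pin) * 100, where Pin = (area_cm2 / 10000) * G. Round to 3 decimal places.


First compute the input power:
  Pin = area_cm2 / 10000 * G = 120.8 / 10000 * 1000 = 12.08 W
Then compute efficiency:
  Efficiency = (Pout / Pin) * 100 = (2.08 / 12.08) * 100
  Efficiency = 17.219%

17.219


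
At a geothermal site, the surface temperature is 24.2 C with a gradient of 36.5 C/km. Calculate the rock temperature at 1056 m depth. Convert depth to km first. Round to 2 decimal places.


Convert depth to km: 1056 / 1000 = 1.056 km
Temperature increase = gradient * depth_km = 36.5 * 1.056 = 38.54 C
Temperature at depth = T_surface + delta_T = 24.2 + 38.54
T = 62.74 C

62.74


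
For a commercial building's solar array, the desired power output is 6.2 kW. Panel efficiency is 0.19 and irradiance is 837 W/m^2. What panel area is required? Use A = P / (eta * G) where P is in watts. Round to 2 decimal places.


Convert target power to watts: P = 6.2 * 1000 = 6200.0 W
Compute denominator: eta * G = 0.19 * 837 = 159.03
Required area A = P / (eta * G) = 6200.0 / 159.03
A = 38.99 m^2

38.99


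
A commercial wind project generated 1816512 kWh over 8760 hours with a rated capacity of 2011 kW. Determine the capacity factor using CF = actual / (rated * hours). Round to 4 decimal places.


Capacity factor = actual output / maximum possible output
Maximum possible = rated * hours = 2011 * 8760 = 17616360 kWh
CF = 1816512 / 17616360
CF = 0.1031

0.1031


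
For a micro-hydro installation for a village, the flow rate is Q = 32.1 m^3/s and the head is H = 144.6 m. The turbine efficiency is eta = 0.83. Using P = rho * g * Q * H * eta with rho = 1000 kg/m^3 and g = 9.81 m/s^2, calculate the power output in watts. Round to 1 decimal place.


Apply the hydropower formula P = rho * g * Q * H * eta
rho * g = 1000 * 9.81 = 9810.0
P = 9810.0 * 32.1 * 144.6 * 0.83
P = 37793788.2 W

37793788.2


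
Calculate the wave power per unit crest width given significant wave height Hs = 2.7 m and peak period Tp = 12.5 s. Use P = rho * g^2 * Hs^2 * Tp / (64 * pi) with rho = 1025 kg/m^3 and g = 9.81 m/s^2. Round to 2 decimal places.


Apply wave power formula:
  g^2 = 9.81^2 = 96.2361
  Hs^2 = 2.7^2 = 7.29
  Numerator = rho * g^2 * Hs^2 * Tp = 1025 * 96.2361 * 7.29 * 12.5 = 8988752.48
  Denominator = 64 * pi = 201.0619
  P = 8988752.48 / 201.0619 = 44706.39 W/m

44706.39


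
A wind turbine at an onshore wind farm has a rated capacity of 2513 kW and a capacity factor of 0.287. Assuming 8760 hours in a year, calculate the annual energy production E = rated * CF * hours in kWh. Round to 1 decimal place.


Annual energy = rated_kW * capacity_factor * hours_per_year
Given: P_rated = 2513 kW, CF = 0.287, hours = 8760
E = 2513 * 0.287 * 8760
E = 6317983.6 kWh

6317983.6


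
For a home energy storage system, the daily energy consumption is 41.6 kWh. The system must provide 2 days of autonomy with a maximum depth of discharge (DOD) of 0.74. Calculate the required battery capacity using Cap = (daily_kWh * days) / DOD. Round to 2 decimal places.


Total energy needed = daily * days = 41.6 * 2 = 83.2 kWh
Account for depth of discharge:
  Cap = total_energy / DOD = 83.2 / 0.74
  Cap = 112.43 kWh

112.43


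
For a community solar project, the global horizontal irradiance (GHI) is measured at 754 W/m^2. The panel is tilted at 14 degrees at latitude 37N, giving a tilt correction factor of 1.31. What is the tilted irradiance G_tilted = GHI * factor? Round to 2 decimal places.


Identify the given values:
  GHI = 754 W/m^2, tilt correction factor = 1.31
Apply the formula G_tilted = GHI * factor:
  G_tilted = 754 * 1.31
  G_tilted = 987.74 W/m^2

987.74


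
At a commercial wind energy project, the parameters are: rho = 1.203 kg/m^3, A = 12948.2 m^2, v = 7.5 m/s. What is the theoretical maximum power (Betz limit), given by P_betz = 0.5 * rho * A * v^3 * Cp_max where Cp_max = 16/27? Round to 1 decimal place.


The Betz coefficient Cp_max = 16/27 = 0.5926
v^3 = 7.5^3 = 421.875
P_betz = 0.5 * rho * A * v^3 * Cp_max
P_betz = 0.5 * 1.203 * 12948.2 * 421.875 * 0.5926
P_betz = 1947085.6 W

1947085.6


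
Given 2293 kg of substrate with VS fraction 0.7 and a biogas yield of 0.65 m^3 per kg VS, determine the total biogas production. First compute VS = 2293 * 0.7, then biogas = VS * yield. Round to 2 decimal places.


Compute volatile solids:
  VS = mass * VS_fraction = 2293 * 0.7 = 1605.1 kg
Calculate biogas volume:
  Biogas = VS * specific_yield = 1605.1 * 0.65
  Biogas = 1043.32 m^3

1043.32


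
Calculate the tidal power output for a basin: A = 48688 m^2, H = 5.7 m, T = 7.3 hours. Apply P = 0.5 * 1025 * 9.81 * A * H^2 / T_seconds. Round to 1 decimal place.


Convert period to seconds: T = 7.3 * 3600 = 26280.0 s
H^2 = 5.7^2 = 32.49
P = 0.5 * rho * g * A * H^2 / T
P = 0.5 * 1025 * 9.81 * 48688 * 32.49 / 26280.0
P = 302628.0 W

302628.0


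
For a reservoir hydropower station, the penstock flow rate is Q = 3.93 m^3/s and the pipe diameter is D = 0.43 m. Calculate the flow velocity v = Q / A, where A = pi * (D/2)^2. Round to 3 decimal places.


Compute pipe cross-sectional area:
  A = pi * (D/2)^2 = pi * (0.43/2)^2 = 0.1452 m^2
Calculate velocity:
  v = Q / A = 3.93 / 0.1452
  v = 27.062 m/s

27.062


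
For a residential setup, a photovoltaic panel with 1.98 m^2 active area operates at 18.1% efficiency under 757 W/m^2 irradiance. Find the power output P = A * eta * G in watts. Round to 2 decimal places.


Use the solar power formula P = A * eta * G.
Given: A = 1.98 m^2, eta = 0.181, G = 757 W/m^2
P = 1.98 * 0.181 * 757
P = 271.29 W

271.29


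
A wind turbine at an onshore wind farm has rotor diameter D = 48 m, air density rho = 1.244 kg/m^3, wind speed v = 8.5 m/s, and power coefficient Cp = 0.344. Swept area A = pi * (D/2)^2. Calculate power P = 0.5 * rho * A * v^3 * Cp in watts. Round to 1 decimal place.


Step 1 -- Compute swept area:
  A = pi * (D/2)^2 = pi * (48/2)^2 = 1809.56 m^2
Step 2 -- Apply wind power equation:
  P = 0.5 * rho * A * v^3 * Cp
  v^3 = 8.5^3 = 614.125
  P = 0.5 * 1.244 * 1809.56 * 614.125 * 0.344
  P = 237781.4 W

237781.4


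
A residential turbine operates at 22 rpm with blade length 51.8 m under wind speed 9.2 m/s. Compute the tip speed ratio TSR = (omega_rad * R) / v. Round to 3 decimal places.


Convert rotational speed to rad/s:
  omega = 22 * 2 * pi / 60 = 2.3038 rad/s
Compute tip speed:
  v_tip = omega * R = 2.3038 * 51.8 = 119.339 m/s
Tip speed ratio:
  TSR = v_tip / v_wind = 119.339 / 9.2 = 12.972

12.972


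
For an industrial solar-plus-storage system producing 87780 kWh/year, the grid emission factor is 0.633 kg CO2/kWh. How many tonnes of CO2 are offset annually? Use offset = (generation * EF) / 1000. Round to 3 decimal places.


CO2 offset in kg = generation * emission_factor
CO2 offset = 87780 * 0.633 = 55564.74 kg
Convert to tonnes:
  CO2 offset = 55564.74 / 1000 = 55.565 tonnes

55.565


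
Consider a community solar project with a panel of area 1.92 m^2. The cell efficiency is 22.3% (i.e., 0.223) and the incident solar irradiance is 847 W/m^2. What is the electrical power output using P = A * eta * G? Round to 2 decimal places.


Use the solar power formula P = A * eta * G.
Given: A = 1.92 m^2, eta = 0.223, G = 847 W/m^2
P = 1.92 * 0.223 * 847
P = 362.65 W

362.65


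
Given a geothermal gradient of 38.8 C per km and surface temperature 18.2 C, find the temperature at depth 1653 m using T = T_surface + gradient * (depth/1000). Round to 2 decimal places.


Convert depth to km: 1653 / 1000 = 1.653 km
Temperature increase = gradient * depth_km = 38.8 * 1.653 = 64.14 C
Temperature at depth = T_surface + delta_T = 18.2 + 64.14
T = 82.34 C

82.34


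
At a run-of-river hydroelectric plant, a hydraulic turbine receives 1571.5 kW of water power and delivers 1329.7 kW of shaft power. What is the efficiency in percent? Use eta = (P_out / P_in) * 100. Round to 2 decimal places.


Turbine efficiency = (output power / input power) * 100
eta = (1329.7 / 1571.5) * 100
eta = 84.61%

84.61


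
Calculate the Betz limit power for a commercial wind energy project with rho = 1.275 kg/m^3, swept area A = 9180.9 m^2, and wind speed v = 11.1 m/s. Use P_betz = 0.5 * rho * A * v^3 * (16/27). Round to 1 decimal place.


The Betz coefficient Cp_max = 16/27 = 0.5926
v^3 = 11.1^3 = 1367.631
P_betz = 0.5 * rho * A * v^3 * Cp_max
P_betz = 0.5 * 1.275 * 9180.9 * 1367.631 * 0.5926
P_betz = 4743409.3 W

4743409.3


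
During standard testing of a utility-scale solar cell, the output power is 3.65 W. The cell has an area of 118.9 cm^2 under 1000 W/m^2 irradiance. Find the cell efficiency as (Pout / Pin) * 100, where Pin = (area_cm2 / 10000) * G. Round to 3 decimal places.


First compute the input power:
  Pin = area_cm2 / 10000 * G = 118.9 / 10000 * 1000 = 11.89 W
Then compute efficiency:
  Efficiency = (Pout / Pin) * 100 = (3.65 / 11.89) * 100
  Efficiency = 30.698%

30.698


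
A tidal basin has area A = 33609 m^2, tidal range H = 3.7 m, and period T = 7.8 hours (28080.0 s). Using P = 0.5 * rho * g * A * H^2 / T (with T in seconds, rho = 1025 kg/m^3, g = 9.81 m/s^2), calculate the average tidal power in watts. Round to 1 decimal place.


Convert period to seconds: T = 7.8 * 3600 = 28080.0 s
H^2 = 3.7^2 = 13.69
P = 0.5 * rho * g * A * H^2 / T
P = 0.5 * 1025 * 9.81 * 33609 * 13.69 / 28080.0
P = 82380.6 W

82380.6


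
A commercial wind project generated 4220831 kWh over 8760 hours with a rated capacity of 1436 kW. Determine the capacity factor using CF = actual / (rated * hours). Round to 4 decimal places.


Capacity factor = actual output / maximum possible output
Maximum possible = rated * hours = 1436 * 8760 = 12579360 kWh
CF = 4220831 / 12579360
CF = 0.3355

0.3355


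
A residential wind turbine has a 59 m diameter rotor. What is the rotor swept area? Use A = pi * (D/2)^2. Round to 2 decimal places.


Compute the rotor radius:
  r = D / 2 = 59 / 2 = 29.5 m
Calculate swept area:
  A = pi * r^2 = pi * 29.5^2
  A = 2733.97 m^2

2733.97


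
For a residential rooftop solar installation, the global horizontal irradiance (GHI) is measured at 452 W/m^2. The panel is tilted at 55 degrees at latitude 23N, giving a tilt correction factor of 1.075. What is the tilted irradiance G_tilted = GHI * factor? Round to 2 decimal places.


Identify the given values:
  GHI = 452 W/m^2, tilt correction factor = 1.075
Apply the formula G_tilted = GHI * factor:
  G_tilted = 452 * 1.075
  G_tilted = 485.90 W/m^2

485.90


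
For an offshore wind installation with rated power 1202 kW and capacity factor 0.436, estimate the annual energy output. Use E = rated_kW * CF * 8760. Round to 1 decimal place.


Annual energy = rated_kW * capacity_factor * hours_per_year
Given: P_rated = 1202 kW, CF = 0.436, hours = 8760
E = 1202 * 0.436 * 8760
E = 4590870.7 kWh

4590870.7


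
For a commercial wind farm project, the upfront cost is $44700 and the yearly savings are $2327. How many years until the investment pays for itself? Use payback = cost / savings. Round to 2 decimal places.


Simple payback period = initial cost / annual savings
Payback = 44700 / 2327
Payback = 19.21 years

19.21


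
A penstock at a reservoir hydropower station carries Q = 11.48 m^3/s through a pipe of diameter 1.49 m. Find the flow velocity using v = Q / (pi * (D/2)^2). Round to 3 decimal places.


Compute pipe cross-sectional area:
  A = pi * (D/2)^2 = pi * (1.49/2)^2 = 1.7437 m^2
Calculate velocity:
  v = Q / A = 11.48 / 1.7437
  v = 6.584 m/s

6.584


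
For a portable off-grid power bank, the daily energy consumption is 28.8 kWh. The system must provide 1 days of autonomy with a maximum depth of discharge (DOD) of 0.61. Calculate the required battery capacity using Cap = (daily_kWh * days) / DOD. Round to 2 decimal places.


Total energy needed = daily * days = 28.8 * 1 = 28.8 kWh
Account for depth of discharge:
  Cap = total_energy / DOD = 28.8 / 0.61
  Cap = 47.21 kWh

47.21


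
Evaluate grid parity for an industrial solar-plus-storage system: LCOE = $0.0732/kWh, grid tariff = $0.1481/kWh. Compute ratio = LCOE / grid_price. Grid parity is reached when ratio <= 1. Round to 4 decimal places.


Compare LCOE to grid price:
  LCOE = $0.0732/kWh, Grid price = $0.1481/kWh
  Ratio = LCOE / grid_price = 0.0732 / 0.1481 = 0.4943
  Grid parity achieved (ratio <= 1)? yes

0.4943


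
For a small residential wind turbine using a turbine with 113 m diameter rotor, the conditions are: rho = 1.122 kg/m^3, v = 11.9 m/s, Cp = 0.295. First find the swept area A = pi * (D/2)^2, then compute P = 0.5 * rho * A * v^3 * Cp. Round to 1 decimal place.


Step 1 -- Compute swept area:
  A = pi * (D/2)^2 = pi * (113/2)^2 = 10028.75 m^2
Step 2 -- Apply wind power equation:
  P = 0.5 * rho * A * v^3 * Cp
  v^3 = 11.9^3 = 1685.159
  P = 0.5 * 1.122 * 10028.75 * 1685.159 * 0.295
  P = 2796871.6 W

2796871.6


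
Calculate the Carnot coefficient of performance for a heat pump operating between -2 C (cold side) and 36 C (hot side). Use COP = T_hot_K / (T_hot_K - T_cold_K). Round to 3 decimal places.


Convert to Kelvin:
  T_hot = 36 + 273.15 = 309.15 K
  T_cold = -2 + 273.15 = 271.15 K
Apply Carnot COP formula:
  COP = T_hot_K / (T_hot_K - T_cold_K) = 309.15 / 38.0
  COP = 8.136

8.136


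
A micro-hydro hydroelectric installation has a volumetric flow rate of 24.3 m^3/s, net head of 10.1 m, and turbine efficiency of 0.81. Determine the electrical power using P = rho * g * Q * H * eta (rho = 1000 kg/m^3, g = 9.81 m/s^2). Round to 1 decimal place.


Apply the hydropower formula P = rho * g * Q * H * eta
rho * g = 1000 * 9.81 = 9810.0
P = 9810.0 * 24.3 * 10.1 * 0.81
P = 1950211.3 W

1950211.3


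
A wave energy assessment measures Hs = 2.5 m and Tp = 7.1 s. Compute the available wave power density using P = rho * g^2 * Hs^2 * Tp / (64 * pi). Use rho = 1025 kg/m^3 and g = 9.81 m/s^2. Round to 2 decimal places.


Apply wave power formula:
  g^2 = 9.81^2 = 96.2361
  Hs^2 = 2.5^2 = 6.25
  Numerator = rho * g^2 * Hs^2 * Tp = 1025 * 96.2361 * 6.25 * 7.1 = 4377238.86
  Denominator = 64 * pi = 201.0619
  P = 4377238.86 / 201.0619 = 21770.60 W/m

21770.60


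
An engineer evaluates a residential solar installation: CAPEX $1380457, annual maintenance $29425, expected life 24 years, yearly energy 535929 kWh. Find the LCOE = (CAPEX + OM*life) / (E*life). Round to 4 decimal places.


Total cost = CAPEX + OM * lifetime = 1380457 + 29425 * 24 = 1380457 + 706200 = 2086657
Total generation = annual * lifetime = 535929 * 24 = 12862296 kWh
LCOE = 2086657 / 12862296
LCOE = 0.1622 $/kWh

0.1622


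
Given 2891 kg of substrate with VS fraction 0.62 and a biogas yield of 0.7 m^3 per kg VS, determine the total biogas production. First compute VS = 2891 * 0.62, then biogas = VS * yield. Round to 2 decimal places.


Compute volatile solids:
  VS = mass * VS_fraction = 2891 * 0.62 = 1792.42 kg
Calculate biogas volume:
  Biogas = VS * specific_yield = 1792.42 * 0.7
  Biogas = 1254.69 m^3

1254.69


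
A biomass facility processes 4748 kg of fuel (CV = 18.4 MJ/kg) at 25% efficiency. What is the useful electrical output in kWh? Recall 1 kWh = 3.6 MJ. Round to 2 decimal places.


Total energy = mass * CV = 4748 * 18.4 = 87363.2 MJ
Useful energy = total * eta = 87363.2 * 0.25 = 21840.8 MJ
Convert to kWh: 21840.8 / 3.6
Useful energy = 6066.89 kWh

6066.89


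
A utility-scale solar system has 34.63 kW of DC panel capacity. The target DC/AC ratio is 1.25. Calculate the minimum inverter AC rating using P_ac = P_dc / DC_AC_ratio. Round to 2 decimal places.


The inverter AC capacity is determined by the DC/AC ratio.
Given: P_dc = 34.63 kW, DC/AC ratio = 1.25
P_ac = P_dc / ratio = 34.63 / 1.25
P_ac = 27.70 kW

27.70


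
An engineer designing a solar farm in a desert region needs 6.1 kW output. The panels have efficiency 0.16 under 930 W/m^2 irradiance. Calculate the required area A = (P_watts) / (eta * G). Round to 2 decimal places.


Convert target power to watts: P = 6.1 * 1000 = 6100.0 W
Compute denominator: eta * G = 0.16 * 930 = 148.8
Required area A = P / (eta * G) = 6100.0 / 148.8
A = 40.99 m^2

40.99


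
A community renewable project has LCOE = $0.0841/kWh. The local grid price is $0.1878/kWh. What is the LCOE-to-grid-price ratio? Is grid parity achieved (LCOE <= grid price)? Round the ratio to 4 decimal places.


Compare LCOE to grid price:
  LCOE = $0.0841/kWh, Grid price = $0.1878/kWh
  Ratio = LCOE / grid_price = 0.0841 / 0.1878 = 0.4478
  Grid parity achieved (ratio <= 1)? yes

0.4478


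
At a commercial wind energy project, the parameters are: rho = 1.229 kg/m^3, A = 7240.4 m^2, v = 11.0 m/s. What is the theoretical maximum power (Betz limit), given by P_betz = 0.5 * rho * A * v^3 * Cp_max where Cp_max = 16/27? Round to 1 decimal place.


The Betz coefficient Cp_max = 16/27 = 0.5926
v^3 = 11.0^3 = 1331.0
P_betz = 0.5 * rho * A * v^3 * Cp_max
P_betz = 0.5 * 1.229 * 7240.4 * 1331.0 * 0.5926
P_betz = 3509285.7 W

3509285.7


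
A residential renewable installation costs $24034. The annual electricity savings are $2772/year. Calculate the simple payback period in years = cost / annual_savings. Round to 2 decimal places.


Simple payback period = initial cost / annual savings
Payback = 24034 / 2772
Payback = 8.67 years

8.67


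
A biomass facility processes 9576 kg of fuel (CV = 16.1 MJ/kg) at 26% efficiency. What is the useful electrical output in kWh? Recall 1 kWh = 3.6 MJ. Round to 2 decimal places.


Total energy = mass * CV = 9576 * 16.1 = 154173.6 MJ
Useful energy = total * eta = 154173.6 * 0.26 = 40085.14 MJ
Convert to kWh: 40085.14 / 3.6
Useful energy = 11134.76 kWh

11134.76


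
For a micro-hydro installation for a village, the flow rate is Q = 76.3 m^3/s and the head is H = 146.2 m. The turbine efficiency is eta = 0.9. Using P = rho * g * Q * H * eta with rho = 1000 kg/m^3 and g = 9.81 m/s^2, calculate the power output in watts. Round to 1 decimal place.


Apply the hydropower formula P = rho * g * Q * H * eta
rho * g = 1000 * 9.81 = 9810.0
P = 9810.0 * 76.3 * 146.2 * 0.9
P = 98488024.7 W

98488024.7


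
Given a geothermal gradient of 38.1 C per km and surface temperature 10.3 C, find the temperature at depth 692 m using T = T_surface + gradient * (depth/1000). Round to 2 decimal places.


Convert depth to km: 692 / 1000 = 0.692 km
Temperature increase = gradient * depth_km = 38.1 * 0.692 = 26.37 C
Temperature at depth = T_surface + delta_T = 10.3 + 26.37
T = 36.67 C

36.67


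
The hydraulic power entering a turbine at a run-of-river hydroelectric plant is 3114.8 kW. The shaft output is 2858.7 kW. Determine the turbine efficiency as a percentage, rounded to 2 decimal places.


Turbine efficiency = (output power / input power) * 100
eta = (2858.7 / 3114.8) * 100
eta = 91.78%

91.78


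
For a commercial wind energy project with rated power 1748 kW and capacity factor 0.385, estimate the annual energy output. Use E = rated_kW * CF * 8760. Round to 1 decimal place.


Annual energy = rated_kW * capacity_factor * hours_per_year
Given: P_rated = 1748 kW, CF = 0.385, hours = 8760
E = 1748 * 0.385 * 8760
E = 5895304.8 kWh

5895304.8


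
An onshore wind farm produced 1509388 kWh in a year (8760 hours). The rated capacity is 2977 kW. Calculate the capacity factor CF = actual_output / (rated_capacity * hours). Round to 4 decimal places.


Capacity factor = actual output / maximum possible output
Maximum possible = rated * hours = 2977 * 8760 = 26078520 kWh
CF = 1509388 / 26078520
CF = 0.0579

0.0579


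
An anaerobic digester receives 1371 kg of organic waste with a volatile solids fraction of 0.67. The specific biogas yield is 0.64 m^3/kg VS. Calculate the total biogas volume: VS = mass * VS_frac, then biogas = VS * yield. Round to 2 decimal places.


Compute volatile solids:
  VS = mass * VS_fraction = 1371 * 0.67 = 918.57 kg
Calculate biogas volume:
  Biogas = VS * specific_yield = 918.57 * 0.64
  Biogas = 587.88 m^3

587.88


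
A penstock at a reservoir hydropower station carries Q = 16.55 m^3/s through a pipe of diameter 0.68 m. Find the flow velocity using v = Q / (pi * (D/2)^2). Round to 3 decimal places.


Compute pipe cross-sectional area:
  A = pi * (D/2)^2 = pi * (0.68/2)^2 = 0.3632 m^2
Calculate velocity:
  v = Q / A = 16.55 / 0.3632
  v = 45.571 m/s

45.571


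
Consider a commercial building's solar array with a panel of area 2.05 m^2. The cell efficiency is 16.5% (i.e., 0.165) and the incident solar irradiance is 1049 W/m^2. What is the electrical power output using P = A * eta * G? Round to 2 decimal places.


Use the solar power formula P = A * eta * G.
Given: A = 2.05 m^2, eta = 0.165, G = 1049 W/m^2
P = 2.05 * 0.165 * 1049
P = 354.82 W

354.82


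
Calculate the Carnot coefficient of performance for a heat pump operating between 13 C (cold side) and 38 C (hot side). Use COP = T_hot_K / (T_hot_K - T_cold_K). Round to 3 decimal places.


Convert to Kelvin:
  T_hot = 38 + 273.15 = 311.15 K
  T_cold = 13 + 273.15 = 286.15 K
Apply Carnot COP formula:
  COP = T_hot_K / (T_hot_K - T_cold_K) = 311.15 / 25.0
  COP = 12.446

12.446


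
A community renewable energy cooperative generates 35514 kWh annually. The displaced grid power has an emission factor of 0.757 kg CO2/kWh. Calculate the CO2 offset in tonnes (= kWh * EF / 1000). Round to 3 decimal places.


CO2 offset in kg = generation * emission_factor
CO2 offset = 35514 * 0.757 = 26884.1 kg
Convert to tonnes:
  CO2 offset = 26884.1 / 1000 = 26.884 tonnes

26.884


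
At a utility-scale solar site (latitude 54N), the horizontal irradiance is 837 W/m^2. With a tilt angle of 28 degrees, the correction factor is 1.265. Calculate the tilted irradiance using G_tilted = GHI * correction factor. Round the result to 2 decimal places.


Identify the given values:
  GHI = 837 W/m^2, tilt correction factor = 1.265
Apply the formula G_tilted = GHI * factor:
  G_tilted = 837 * 1.265
  G_tilted = 1058.81 W/m^2

1058.81


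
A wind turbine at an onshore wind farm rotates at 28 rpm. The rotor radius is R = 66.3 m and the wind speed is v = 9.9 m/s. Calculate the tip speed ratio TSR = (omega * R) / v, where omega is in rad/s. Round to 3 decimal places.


Convert rotational speed to rad/s:
  omega = 28 * 2 * pi / 60 = 2.9322 rad/s
Compute tip speed:
  v_tip = omega * R = 2.9322 * 66.3 = 194.402 m/s
Tip speed ratio:
  TSR = v_tip / v_wind = 194.402 / 9.9 = 19.637

19.637
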